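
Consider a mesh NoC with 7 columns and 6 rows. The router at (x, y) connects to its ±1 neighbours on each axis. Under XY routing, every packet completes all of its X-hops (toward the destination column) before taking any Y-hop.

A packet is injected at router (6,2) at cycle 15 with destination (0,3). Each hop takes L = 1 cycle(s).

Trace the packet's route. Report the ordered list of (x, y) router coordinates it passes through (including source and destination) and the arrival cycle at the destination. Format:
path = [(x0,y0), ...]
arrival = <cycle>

t=15: at (6,2)
t=16: at (5,2) after W
t=17: at (4,2) after W
t=18: at (3,2) after W
t=19: at (2,2) after W
t=20: at (1,2) after W
t=21: at (0,2) after W
t=22: at (0,3) after N

path = [(6,2), (5,2), (4,2), (3,2), (2,2), (1,2), (0,2), (0,3)]
arrival = 22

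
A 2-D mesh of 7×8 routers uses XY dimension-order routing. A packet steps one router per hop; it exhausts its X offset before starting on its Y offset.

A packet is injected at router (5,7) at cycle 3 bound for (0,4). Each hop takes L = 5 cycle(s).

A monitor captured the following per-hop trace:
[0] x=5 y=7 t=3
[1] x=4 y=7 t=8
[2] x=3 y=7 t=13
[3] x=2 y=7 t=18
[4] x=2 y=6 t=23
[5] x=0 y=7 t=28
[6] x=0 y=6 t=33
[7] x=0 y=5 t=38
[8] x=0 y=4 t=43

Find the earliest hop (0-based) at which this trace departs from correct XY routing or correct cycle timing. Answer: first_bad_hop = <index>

[1] (-1,+0) / 5c ⇒ ok
[2] (-1,+0) / 5c ⇒ ok
[3] (-1,+0) / 5c ⇒ ok
[4] (+0,-1) / 5c ⇒ BAD: Y-move but x=2≠0

first_bad_hop = 4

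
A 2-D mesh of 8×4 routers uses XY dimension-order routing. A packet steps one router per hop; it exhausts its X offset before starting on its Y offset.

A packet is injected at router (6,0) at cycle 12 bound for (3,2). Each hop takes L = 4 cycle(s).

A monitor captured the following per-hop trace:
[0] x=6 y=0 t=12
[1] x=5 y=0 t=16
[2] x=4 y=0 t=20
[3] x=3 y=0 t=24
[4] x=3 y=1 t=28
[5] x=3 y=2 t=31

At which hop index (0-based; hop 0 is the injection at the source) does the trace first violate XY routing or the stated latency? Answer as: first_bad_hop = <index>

[1] (-1,+0) / 4c ⇒ ok
[2] (-1,+0) / 4c ⇒ ok
[3] (-1,+0) / 4c ⇒ ok
[4] (+0,+1) / 4c ⇒ ok
[5] (+0,+1) / 3c ⇒ BAD: Δcyc=3≠L

first_bad_hop = 5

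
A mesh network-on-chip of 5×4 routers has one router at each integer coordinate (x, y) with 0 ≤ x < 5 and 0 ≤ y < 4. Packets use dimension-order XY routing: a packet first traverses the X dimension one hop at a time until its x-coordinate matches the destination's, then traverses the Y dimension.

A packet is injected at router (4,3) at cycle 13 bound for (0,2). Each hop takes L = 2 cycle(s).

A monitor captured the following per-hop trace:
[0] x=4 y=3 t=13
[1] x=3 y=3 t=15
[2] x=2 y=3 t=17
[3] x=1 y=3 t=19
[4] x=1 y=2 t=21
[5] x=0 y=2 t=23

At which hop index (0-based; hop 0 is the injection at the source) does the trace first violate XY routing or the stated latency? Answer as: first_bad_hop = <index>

first_bad_hop = 4

check 1→ d=(-1,0) cyc+2: ok
check 2→ d=(-1,0) cyc+2: ok
check 3→ d=(-1,0) cyc+2: ok
check 4→ d=(0,-1) cyc+2: BAD: Y-move but x=1≠0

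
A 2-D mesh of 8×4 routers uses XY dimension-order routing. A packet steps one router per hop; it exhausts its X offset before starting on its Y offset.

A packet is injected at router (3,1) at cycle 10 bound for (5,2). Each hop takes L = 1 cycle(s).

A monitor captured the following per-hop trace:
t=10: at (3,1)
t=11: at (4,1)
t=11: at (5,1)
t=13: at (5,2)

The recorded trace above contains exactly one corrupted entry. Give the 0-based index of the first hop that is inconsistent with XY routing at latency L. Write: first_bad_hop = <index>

check 1→ d=(1,0) cyc+1: ok
check 2→ d=(1,0) cyc+0: BAD: Δcyc=0≠L

first_bad_hop = 2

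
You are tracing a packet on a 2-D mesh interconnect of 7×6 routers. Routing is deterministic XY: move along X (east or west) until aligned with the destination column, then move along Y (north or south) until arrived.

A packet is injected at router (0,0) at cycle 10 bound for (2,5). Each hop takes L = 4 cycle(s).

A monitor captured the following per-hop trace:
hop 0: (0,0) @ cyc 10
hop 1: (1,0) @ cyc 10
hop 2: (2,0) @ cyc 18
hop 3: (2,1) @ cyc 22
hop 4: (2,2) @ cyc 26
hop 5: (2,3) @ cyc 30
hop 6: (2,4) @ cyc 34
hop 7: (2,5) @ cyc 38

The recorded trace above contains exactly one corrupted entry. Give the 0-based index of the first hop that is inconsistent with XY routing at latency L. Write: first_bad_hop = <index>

  1: Δx=+1 Δy=+0 Δt=0 [BAD: Δcyc=0≠L]

first_bad_hop = 1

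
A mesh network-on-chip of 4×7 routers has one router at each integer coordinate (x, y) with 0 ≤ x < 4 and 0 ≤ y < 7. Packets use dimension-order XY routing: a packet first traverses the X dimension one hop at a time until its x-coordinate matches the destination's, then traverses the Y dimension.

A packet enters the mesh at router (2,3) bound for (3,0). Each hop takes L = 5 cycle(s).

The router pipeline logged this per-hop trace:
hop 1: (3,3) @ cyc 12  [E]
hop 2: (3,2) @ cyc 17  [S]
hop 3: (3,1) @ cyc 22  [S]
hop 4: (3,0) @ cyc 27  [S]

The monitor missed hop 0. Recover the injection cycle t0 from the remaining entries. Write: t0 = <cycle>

t0 = 7

Hop 1 reached at cycle 12; hop k is at t0 + k·L.
t0 = cyc[1] − L = 12 − 5 = 7.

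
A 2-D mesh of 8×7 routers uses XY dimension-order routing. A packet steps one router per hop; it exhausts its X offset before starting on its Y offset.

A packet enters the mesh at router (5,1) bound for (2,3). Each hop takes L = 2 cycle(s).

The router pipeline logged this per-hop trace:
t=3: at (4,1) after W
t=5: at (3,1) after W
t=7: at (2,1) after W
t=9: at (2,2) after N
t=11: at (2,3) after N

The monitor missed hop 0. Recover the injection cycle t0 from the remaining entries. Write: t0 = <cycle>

cyc[1] = 3 and cyc[k] = t0 + k·L for every k.
Therefore t0 = 3 − L = 1.

t0 = 1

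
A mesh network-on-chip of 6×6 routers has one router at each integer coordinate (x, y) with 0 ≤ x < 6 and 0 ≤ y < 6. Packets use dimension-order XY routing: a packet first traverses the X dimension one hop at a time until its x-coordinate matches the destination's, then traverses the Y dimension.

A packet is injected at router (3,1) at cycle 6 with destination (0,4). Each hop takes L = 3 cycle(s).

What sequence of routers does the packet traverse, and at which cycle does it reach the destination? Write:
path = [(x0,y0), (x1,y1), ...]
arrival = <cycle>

[0] x=3 y=1 t=6
[1] x=2 y=1 t=9 →W
[2] x=1 y=1 t=12 →W
[3] x=0 y=1 t=15 →W
[4] x=0 y=2 t=18 →N
[5] x=0 y=3 t=21 →N
[6] x=0 y=4 t=24 →N

path = [(3,1), (2,1), (1,1), (0,1), (0,2), (0,3), (0,4)]
arrival = 24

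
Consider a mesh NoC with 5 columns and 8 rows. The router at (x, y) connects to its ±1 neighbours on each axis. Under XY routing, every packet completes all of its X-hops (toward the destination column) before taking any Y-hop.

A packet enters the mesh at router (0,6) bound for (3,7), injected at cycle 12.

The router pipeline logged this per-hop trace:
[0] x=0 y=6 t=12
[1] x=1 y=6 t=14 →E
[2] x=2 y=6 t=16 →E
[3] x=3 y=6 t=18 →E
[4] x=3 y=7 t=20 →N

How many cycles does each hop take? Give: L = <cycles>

Between hops 0 and 1 the cycle counter advances 14 − 12 = 2.
Per-hop latency L = Δcyc = 2.

L = 2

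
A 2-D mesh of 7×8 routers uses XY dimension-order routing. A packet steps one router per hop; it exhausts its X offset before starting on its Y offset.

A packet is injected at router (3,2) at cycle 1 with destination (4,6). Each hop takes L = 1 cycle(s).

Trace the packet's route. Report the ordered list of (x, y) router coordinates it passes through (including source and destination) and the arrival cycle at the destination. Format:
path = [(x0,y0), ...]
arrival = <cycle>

path = [(3,2), (4,2), (4,3), (4,4), (4,5), (4,6)]
arrival = 6

[0] x=3 y=2 t=1
[1] x=4 y=2 t=2 →E
[2] x=4 y=3 t=3 →N
[3] x=4 y=4 t=4 →N
[4] x=4 y=5 t=5 →N
[5] x=4 y=6 t=6 →N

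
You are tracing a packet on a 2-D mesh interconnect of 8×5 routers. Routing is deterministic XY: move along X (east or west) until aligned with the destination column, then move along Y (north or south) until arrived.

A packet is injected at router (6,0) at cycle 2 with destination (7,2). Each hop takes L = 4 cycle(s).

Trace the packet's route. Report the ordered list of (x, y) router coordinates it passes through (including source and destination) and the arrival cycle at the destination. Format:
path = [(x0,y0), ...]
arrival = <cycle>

src (6,0)  cyc=2
E→(7,0)  cyc=6
N→(7,1)  cyc=10
N→(7,2)  cyc=14

path = [(6,0), (7,0), (7,1), (7,2)]
arrival = 14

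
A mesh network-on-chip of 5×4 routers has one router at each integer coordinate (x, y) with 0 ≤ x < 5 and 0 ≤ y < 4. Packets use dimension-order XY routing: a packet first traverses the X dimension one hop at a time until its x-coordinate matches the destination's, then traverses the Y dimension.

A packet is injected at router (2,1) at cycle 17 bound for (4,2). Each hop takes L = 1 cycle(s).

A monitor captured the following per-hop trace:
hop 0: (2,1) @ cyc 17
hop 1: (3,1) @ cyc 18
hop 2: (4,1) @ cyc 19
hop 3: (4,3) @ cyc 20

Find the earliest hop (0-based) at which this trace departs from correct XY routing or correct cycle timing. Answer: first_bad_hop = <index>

hop 1: step (+1,+0), +1 cyc — ok
hop 2: step (+1,+0), +1 cyc — ok
hop 3: step (+0,+2), +1 cyc — BAD: non-unit step

first_bad_hop = 3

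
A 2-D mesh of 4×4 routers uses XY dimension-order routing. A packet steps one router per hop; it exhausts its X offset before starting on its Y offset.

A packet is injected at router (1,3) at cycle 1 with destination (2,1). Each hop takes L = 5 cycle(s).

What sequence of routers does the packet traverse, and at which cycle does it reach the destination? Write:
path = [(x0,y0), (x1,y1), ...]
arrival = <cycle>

#0 — 1,3 | c1
#1 — 2,3 | c6 | E
#2 — 2,2 | c11 | S
#3 — 2,1 | c16 | S

path = [(1,3), (2,3), (2,2), (2,1)]
arrival = 16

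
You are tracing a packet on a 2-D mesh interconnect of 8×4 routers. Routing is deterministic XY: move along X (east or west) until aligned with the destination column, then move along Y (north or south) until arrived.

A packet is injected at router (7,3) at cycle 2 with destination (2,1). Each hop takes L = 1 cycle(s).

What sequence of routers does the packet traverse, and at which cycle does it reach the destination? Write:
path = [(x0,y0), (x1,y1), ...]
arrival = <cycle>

hop 0: (7,3) @ cyc 2
hop 1: (6,3) @ cyc 3  [W]
hop 2: (5,3) @ cyc 4  [W]
hop 3: (4,3) @ cyc 5  [W]
hop 4: (3,3) @ cyc 6  [W]
hop 5: (2,3) @ cyc 7  [W]
hop 6: (2,2) @ cyc 8  [S]
hop 7: (2,1) @ cyc 9  [S]

path = [(7,3), (6,3), (5,3), (4,3), (3,3), (2,3), (2,2), (2,1)]
arrival = 9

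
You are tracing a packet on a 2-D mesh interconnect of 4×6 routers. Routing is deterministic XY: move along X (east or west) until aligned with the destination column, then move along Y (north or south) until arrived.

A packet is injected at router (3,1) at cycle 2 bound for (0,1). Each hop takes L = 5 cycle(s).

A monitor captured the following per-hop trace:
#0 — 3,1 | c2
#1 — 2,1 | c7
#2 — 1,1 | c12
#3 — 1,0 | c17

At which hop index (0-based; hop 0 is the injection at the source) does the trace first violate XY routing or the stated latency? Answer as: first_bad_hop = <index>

hop 1: step (-1,+0), +5 cyc — ok
hop 2: step (-1,+0), +5 cyc — ok
hop 3: step (+0,-1), +5 cyc — BAD: Y-move but x=1≠0

first_bad_hop = 3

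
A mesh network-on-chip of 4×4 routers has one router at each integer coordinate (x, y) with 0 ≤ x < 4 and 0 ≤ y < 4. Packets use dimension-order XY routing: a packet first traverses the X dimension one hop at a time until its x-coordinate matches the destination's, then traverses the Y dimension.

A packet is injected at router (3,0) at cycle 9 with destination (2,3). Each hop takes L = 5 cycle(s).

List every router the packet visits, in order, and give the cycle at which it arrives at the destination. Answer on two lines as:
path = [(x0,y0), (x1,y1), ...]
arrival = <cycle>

path = [(3,0), (2,0), (2,1), (2,2), (2,3)]
arrival = 29

t=9: at (3,0)
t=14: at (2,0) after W
t=19: at (2,1) after N
t=24: at (2,2) after N
t=29: at (2,3) after N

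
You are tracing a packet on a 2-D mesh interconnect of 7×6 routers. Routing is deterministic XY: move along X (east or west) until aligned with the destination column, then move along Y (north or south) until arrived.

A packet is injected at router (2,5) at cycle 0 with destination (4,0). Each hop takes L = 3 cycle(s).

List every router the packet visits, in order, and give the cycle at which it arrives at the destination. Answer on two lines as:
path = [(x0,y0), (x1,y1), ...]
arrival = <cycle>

path = [(2,5), (3,5), (4,5), (4,4), (4,3), (4,2), (4,1), (4,0)]
arrival = 21

#0 — 2,5 | c0
#1 — 3,5 | c3 | E
#2 — 4,5 | c6 | E
#3 — 4,4 | c9 | S
#4 — 4,3 | c12 | S
#5 — 4,2 | c15 | S
#6 — 4,1 | c18 | S
#7 — 4,0 | c21 | S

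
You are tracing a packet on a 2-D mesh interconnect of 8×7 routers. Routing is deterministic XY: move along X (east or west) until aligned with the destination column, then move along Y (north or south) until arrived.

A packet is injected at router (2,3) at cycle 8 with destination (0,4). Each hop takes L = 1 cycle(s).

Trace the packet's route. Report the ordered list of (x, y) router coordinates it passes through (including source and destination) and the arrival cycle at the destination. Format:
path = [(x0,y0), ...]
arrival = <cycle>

path = [(2,3), (1,3), (0,3), (0,4)]
arrival = 11

hop 0: (2,3) @ cyc 8
hop 1: (1,3) @ cyc 9  [W]
hop 2: (0,3) @ cyc 10  [W]
hop 3: (0,4) @ cyc 11  [N]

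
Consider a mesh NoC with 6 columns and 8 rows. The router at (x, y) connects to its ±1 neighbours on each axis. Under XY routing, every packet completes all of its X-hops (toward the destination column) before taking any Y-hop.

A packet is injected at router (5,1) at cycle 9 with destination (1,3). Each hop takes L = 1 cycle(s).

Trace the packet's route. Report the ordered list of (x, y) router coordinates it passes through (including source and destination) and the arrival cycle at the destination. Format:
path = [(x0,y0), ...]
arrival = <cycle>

[0] x=5 y=1 t=9
[1] x=4 y=1 t=10 →W
[2] x=3 y=1 t=11 →W
[3] x=2 y=1 t=12 →W
[4] x=1 y=1 t=13 →W
[5] x=1 y=2 t=14 →N
[6] x=1 y=3 t=15 →N

path = [(5,1), (4,1), (3,1), (2,1), (1,1), (1,2), (1,3)]
arrival = 15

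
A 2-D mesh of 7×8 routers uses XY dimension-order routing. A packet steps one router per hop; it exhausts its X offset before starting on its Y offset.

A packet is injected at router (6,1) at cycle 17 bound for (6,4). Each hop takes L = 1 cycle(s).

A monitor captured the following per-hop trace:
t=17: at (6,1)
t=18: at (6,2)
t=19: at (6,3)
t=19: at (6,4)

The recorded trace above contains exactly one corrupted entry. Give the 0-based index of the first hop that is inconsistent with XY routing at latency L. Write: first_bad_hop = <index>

hop 1: step (+0,+1), +1 cyc — ok
hop 2: step (+0,+1), +1 cyc — ok
hop 3: step (+0,+1), +0 cyc — BAD: Δcyc=0≠L

first_bad_hop = 3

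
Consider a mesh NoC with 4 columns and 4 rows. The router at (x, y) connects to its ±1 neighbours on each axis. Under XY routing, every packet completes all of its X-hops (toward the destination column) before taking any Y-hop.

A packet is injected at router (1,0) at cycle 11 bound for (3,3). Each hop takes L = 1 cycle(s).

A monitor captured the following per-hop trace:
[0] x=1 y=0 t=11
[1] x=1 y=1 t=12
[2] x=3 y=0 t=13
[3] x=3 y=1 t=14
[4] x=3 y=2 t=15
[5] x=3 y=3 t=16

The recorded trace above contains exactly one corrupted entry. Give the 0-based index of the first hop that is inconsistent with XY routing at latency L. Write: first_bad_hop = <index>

first_bad_hop = 1

hop 1: step (+0,+1), +1 cyc — BAD: Y-move but x=1≠3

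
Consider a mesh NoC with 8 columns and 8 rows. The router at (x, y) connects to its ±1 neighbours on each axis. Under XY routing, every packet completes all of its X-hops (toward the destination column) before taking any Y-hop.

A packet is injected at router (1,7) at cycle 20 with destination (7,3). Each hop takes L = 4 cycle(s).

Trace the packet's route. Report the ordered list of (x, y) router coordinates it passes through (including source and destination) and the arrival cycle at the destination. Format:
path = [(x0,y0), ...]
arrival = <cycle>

path = [(1,7), (2,7), (3,7), (4,7), (5,7), (6,7), (7,7), (7,6), (7,5), (7,4), (7,3)]
arrival = 60

hop 0: (1,7) @ cyc 20
hop 1: (2,7) @ cyc 24  [E]
hop 2: (3,7) @ cyc 28  [E]
hop 3: (4,7) @ cyc 32  [E]
hop 4: (5,7) @ cyc 36  [E]
hop 5: (6,7) @ cyc 40  [E]
hop 6: (7,7) @ cyc 44  [E]
hop 7: (7,6) @ cyc 48  [S]
hop 8: (7,5) @ cyc 52  [S]
hop 9: (7,4) @ cyc 56  [S]
hop 10: (7,3) @ cyc 60  [S]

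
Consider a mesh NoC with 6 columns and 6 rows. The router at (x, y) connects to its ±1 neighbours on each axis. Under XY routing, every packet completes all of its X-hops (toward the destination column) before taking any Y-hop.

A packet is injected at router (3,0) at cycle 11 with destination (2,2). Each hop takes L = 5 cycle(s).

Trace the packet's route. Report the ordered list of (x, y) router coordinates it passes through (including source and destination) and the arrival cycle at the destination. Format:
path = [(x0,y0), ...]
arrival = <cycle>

[0] x=3 y=0 t=11
[1] x=2 y=0 t=16 →W
[2] x=2 y=1 t=21 →N
[3] x=2 y=2 t=26 →N

path = [(3,0), (2,0), (2,1), (2,2)]
arrival = 26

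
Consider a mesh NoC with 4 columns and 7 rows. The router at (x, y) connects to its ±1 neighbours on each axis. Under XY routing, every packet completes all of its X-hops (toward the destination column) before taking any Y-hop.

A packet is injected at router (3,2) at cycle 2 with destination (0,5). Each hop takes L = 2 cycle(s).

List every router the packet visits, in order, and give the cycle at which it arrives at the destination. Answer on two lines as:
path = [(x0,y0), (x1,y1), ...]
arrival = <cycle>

path = [(3,2), (2,2), (1,2), (0,2), (0,3), (0,4), (0,5)]
arrival = 14

[0] x=3 y=2 t=2
[1] x=2 y=2 t=4 →W
[2] x=1 y=2 t=6 →W
[3] x=0 y=2 t=8 →W
[4] x=0 y=3 t=10 →N
[5] x=0 y=4 t=12 →N
[6] x=0 y=5 t=14 →N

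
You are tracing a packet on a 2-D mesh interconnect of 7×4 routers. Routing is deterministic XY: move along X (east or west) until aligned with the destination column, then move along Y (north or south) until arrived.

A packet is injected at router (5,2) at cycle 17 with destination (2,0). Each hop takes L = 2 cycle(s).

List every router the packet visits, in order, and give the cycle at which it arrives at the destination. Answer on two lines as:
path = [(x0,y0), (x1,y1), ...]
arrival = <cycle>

t=17: at (5,2)
t=19: at (4,2) after W
t=21: at (3,2) after W
t=23: at (2,2) after W
t=25: at (2,1) after S
t=27: at (2,0) after S

path = [(5,2), (4,2), (3,2), (2,2), (2,1), (2,0)]
arrival = 27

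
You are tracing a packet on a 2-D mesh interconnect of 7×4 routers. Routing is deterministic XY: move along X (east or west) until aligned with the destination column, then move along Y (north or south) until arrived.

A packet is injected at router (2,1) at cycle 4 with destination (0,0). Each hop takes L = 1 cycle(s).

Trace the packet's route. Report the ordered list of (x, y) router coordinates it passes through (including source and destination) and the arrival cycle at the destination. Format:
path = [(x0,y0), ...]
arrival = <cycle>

path = [(2,1), (1,1), (0,1), (0,0)]
arrival = 7

#0 — 2,1 | c4
#1 — 1,1 | c5 | W
#2 — 0,1 | c6 | W
#3 — 0,0 | c7 | S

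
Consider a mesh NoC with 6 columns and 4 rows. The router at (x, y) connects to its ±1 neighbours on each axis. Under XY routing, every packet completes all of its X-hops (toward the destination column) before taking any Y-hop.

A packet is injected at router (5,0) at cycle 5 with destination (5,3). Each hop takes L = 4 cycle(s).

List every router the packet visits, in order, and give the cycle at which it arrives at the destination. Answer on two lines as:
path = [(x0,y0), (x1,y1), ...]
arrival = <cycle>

path = [(5,0), (5,1), (5,2), (5,3)]
arrival = 17

  0. router=(5,0) cycle=5 (inject)
  1. router=(5,1) cycle=9 dir=N
  2. router=(5,2) cycle=13 dir=N
  3. router=(5,3) cycle=17 dir=N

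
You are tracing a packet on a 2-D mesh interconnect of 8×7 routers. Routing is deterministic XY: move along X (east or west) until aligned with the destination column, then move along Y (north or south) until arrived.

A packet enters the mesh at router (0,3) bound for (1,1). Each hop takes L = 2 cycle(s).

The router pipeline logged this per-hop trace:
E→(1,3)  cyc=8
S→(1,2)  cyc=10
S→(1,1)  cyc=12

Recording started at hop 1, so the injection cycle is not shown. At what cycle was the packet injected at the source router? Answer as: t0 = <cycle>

t0 = 6

The first recorded entry is hop 1 at cycle 8.
t0 = cyc[1] − L = 8 − 2 = 6.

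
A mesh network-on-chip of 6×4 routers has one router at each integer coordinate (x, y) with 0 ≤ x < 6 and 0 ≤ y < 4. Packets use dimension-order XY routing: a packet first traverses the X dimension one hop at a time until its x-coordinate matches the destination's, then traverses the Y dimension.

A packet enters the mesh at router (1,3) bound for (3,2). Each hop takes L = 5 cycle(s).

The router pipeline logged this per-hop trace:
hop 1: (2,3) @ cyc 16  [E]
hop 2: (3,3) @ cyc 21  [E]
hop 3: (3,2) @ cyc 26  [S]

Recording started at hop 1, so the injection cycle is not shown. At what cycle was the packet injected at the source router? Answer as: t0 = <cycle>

Hop 1 reached at cycle 16; hop k is at t0 + k·L.
Subtract one hop: t0 = 16 − 5 = 11.

t0 = 11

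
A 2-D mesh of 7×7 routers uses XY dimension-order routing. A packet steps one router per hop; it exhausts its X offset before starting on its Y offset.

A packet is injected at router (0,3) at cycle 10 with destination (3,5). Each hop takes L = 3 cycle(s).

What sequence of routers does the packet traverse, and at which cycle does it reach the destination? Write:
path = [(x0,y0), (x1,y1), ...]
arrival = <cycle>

path = [(0,3), (1,3), (2,3), (3,3), (3,4), (3,5)]
arrival = 25

t=10: at (0,3)
t=13: at (1,3) after E
t=16: at (2,3) after E
t=19: at (3,3) after E
t=22: at (3,4) after N
t=25: at (3,5) after N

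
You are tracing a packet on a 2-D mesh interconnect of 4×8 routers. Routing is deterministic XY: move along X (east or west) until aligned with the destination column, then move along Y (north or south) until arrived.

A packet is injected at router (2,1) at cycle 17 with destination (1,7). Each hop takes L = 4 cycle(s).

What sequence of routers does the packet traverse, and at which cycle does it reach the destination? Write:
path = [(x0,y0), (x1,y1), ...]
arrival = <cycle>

hop 0: (2,1) @ cyc 17
hop 1: (1,1) @ cyc 21  [W]
hop 2: (1,2) @ cyc 25  [N]
hop 3: (1,3) @ cyc 29  [N]
hop 4: (1,4) @ cyc 33  [N]
hop 5: (1,5) @ cyc 37  [N]
hop 6: (1,6) @ cyc 41  [N]
hop 7: (1,7) @ cyc 45  [N]

path = [(2,1), (1,1), (1,2), (1,3), (1,4), (1,5), (1,6), (1,7)]
arrival = 45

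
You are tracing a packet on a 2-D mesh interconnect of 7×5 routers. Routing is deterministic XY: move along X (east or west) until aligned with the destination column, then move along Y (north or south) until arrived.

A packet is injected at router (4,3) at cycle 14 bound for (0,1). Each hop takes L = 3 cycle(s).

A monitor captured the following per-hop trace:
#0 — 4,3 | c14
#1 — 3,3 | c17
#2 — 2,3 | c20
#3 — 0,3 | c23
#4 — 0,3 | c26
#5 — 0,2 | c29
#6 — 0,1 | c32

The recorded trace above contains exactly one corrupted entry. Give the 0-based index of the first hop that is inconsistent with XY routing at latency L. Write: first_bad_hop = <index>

[1] (-1,+0) / 3c ⇒ ok
[2] (-1,+0) / 3c ⇒ ok
[3] (-2,+0) / 3c ⇒ BAD: non-unit step

first_bad_hop = 3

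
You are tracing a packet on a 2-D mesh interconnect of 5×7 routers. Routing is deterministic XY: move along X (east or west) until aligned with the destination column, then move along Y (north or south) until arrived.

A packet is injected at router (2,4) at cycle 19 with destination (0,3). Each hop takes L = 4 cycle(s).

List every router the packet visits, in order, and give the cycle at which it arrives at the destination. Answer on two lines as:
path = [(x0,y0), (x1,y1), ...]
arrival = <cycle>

path = [(2,4), (1,4), (0,4), (0,3)]
arrival = 31

  0. router=(2,4) cycle=19 (inject)
  1. router=(1,4) cycle=23 dir=W
  2. router=(0,4) cycle=27 dir=W
  3. router=(0,3) cycle=31 dir=S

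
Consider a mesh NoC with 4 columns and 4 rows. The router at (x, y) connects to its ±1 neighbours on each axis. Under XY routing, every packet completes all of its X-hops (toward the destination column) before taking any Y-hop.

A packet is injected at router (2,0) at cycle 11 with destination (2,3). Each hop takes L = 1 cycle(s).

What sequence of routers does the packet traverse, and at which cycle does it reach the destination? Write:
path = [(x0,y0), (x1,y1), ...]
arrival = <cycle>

src (2,0)  cyc=11
N→(2,1)  cyc=12
N→(2,2)  cyc=13
N→(2,3)  cyc=14

path = [(2,0), (2,1), (2,2), (2,3)]
arrival = 14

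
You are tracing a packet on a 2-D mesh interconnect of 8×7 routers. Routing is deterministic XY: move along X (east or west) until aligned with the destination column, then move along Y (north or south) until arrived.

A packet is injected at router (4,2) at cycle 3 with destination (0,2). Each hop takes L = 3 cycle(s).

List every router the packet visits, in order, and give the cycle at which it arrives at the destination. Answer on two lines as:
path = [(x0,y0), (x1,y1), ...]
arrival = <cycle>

path = [(4,2), (3,2), (2,2), (1,2), (0,2)]
arrival = 15

  0. router=(4,2) cycle=3 (inject)
  1. router=(3,2) cycle=6 dir=W
  2. router=(2,2) cycle=9 dir=W
  3. router=(1,2) cycle=12 dir=W
  4. router=(0,2) cycle=15 dir=W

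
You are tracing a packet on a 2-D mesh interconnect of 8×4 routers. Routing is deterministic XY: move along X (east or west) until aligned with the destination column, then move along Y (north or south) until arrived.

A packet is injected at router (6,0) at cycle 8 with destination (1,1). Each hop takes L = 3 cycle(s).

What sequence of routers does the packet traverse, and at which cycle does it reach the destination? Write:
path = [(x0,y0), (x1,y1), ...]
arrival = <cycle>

path = [(6,0), (5,0), (4,0), (3,0), (2,0), (1,0), (1,1)]
arrival = 26

src (6,0)  cyc=8
W→(5,0)  cyc=11
W→(4,0)  cyc=14
W→(3,0)  cyc=17
W→(2,0)  cyc=20
W→(1,0)  cyc=23
N→(1,1)  cyc=26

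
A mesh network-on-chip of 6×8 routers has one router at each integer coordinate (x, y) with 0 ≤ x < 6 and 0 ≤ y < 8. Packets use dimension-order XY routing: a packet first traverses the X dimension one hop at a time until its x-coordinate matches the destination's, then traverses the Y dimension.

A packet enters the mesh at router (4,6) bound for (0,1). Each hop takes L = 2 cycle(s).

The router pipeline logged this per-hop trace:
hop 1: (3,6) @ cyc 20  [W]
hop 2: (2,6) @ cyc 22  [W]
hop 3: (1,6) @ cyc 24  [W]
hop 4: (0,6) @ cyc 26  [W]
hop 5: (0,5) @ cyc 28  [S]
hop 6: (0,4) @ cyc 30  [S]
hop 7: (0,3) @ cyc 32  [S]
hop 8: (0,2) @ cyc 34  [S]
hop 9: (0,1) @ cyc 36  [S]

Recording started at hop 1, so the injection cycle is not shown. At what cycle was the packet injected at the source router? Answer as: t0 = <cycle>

Hop 1 reached at cycle 20; hop k is at t0 + k·L.
Subtract one hop: t0 = 20 − 2 = 18.

t0 = 18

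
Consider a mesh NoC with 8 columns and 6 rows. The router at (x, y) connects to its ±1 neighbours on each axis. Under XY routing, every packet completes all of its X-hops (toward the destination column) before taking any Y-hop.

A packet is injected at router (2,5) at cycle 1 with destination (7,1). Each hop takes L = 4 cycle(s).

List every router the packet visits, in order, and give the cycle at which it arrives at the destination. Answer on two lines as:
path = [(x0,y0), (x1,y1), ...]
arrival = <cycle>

t=1: at (2,5)
t=5: at (3,5) after E
t=9: at (4,5) after E
t=13: at (5,5) after E
t=17: at (6,5) after E
t=21: at (7,5) after E
t=25: at (7,4) after S
t=29: at (7,3) after S
t=33: at (7,2) after S
t=37: at (7,1) after S

path = [(2,5), (3,5), (4,5), (5,5), (6,5), (7,5), (7,4), (7,3), (7,2), (7,1)]
arrival = 37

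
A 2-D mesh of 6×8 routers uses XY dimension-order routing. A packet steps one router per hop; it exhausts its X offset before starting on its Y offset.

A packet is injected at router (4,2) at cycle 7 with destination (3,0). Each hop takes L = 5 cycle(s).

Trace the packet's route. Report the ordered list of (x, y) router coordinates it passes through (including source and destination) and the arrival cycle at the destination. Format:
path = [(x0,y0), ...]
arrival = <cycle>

path = [(4,2), (3,2), (3,1), (3,0)]
arrival = 22

#0 — 4,2 | c7
#1 — 3,2 | c12 | W
#2 — 3,1 | c17 | S
#3 — 3,0 | c22 | S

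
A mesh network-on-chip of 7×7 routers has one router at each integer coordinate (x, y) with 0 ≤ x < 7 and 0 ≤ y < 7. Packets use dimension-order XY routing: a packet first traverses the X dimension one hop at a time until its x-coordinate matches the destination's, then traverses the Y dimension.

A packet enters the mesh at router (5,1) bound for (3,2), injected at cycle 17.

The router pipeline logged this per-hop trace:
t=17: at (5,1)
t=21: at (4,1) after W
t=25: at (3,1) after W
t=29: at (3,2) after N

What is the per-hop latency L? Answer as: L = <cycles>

L = 4

Between hops 0 and 1 the cycle counter advances 21 − 17 = 4.
One hop costs L cycles, so L = 4.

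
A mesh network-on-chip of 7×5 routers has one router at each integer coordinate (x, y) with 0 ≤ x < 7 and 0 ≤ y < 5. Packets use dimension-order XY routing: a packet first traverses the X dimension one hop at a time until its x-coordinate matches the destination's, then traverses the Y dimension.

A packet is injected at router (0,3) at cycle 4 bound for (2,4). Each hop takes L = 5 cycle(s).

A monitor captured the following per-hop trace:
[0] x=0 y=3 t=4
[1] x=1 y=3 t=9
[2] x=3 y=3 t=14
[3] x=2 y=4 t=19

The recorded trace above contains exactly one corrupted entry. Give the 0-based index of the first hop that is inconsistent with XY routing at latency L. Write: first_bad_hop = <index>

first_bad_hop = 2

hop 1: step (+1,+0), +5 cyc — ok
hop 2: step (+2,+0), +5 cyc — BAD: non-unit step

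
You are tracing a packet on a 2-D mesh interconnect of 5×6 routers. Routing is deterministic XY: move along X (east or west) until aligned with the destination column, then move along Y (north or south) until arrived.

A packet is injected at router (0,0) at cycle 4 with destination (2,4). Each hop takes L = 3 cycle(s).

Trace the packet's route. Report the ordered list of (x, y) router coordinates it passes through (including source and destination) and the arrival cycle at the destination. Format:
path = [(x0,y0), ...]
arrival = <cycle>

path = [(0,0), (1,0), (2,0), (2,1), (2,2), (2,3), (2,4)]
arrival = 22

hop 0: (0,0) @ cyc 4
hop 1: (1,0) @ cyc 7  [E]
hop 2: (2,0) @ cyc 10  [E]
hop 3: (2,1) @ cyc 13  [N]
hop 4: (2,2) @ cyc 16  [N]
hop 5: (2,3) @ cyc 19  [N]
hop 6: (2,4) @ cyc 22  [N]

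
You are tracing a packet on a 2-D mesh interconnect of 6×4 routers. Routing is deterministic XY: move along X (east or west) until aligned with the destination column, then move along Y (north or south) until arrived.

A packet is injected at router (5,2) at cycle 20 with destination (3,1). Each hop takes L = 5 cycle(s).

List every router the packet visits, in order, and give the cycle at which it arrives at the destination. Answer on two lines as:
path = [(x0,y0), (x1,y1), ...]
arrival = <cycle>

path = [(5,2), (4,2), (3,2), (3,1)]
arrival = 35

src (5,2)  cyc=20
W→(4,2)  cyc=25
W→(3,2)  cyc=30
S→(3,1)  cyc=35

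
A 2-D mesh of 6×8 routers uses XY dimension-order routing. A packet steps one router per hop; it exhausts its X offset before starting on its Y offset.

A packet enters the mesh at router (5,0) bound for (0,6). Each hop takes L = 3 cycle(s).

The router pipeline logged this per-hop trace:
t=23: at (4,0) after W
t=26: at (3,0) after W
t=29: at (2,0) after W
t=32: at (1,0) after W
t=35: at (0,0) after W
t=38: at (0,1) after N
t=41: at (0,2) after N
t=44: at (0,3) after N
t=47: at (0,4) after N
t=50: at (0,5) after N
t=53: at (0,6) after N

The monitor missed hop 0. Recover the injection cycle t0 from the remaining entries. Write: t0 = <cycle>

cyc[1] = 23 and cyc[k] = t0 + k·L for every k.
t0 = cyc[1] − L = 23 − 3 = 20.

t0 = 20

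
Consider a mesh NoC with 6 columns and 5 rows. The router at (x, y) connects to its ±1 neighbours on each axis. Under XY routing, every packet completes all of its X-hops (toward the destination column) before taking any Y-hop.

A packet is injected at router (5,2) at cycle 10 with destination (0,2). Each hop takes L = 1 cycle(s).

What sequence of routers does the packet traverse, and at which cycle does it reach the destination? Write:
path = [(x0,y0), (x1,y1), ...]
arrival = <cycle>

t=10: at (5,2)
t=11: at (4,2) after W
t=12: at (3,2) after W
t=13: at (2,2) after W
t=14: at (1,2) after W
t=15: at (0,2) after W

path = [(5,2), (4,2), (3,2), (2,2), (1,2), (0,2)]
arrival = 15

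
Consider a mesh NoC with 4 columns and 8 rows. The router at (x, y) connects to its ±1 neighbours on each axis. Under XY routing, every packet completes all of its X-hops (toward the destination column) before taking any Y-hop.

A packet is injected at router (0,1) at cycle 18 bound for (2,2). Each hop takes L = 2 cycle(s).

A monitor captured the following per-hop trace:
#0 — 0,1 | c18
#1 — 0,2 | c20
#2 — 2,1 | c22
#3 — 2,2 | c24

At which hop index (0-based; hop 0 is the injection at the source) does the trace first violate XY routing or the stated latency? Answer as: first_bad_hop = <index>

  1: Δx=+0 Δy=+1 Δt=2 [BAD: Y-move but x=0≠2]

first_bad_hop = 1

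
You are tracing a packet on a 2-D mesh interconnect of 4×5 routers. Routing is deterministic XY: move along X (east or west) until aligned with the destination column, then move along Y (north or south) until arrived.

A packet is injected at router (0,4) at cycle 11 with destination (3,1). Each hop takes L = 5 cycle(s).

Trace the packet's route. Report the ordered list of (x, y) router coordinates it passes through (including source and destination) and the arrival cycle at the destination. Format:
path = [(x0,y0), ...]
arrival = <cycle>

path = [(0,4), (1,4), (2,4), (3,4), (3,3), (3,2), (3,1)]
arrival = 41

  0. router=(0,4) cycle=11 (inject)
  1. router=(1,4) cycle=16 dir=E
  2. router=(2,4) cycle=21 dir=E
  3. router=(3,4) cycle=26 dir=E
  4. router=(3,3) cycle=31 dir=S
  5. router=(3,2) cycle=36 dir=S
  6. router=(3,1) cycle=41 dir=S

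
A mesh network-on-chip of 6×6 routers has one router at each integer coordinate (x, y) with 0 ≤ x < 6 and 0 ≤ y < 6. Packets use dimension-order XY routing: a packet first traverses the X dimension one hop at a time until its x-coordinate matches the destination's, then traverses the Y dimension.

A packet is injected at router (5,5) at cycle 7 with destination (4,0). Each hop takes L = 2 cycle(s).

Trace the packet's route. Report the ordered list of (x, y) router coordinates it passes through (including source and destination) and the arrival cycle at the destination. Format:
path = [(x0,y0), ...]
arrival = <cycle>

path = [(5,5), (4,5), (4,4), (4,3), (4,2), (4,1), (4,0)]
arrival = 19

#0 — 5,5 | c7
#1 — 4,5 | c9 | W
#2 — 4,4 | c11 | S
#3 — 4,3 | c13 | S
#4 — 4,2 | c15 | S
#5 — 4,1 | c17 | S
#6 — 4,0 | c19 | S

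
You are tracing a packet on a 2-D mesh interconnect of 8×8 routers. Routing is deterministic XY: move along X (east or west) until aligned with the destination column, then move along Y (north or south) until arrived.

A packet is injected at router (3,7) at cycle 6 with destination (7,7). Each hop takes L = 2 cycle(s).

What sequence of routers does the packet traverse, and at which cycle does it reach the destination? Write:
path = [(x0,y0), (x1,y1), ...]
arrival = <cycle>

  0. router=(3,7) cycle=6 (inject)
  1. router=(4,7) cycle=8 dir=E
  2. router=(5,7) cycle=10 dir=E
  3. router=(6,7) cycle=12 dir=E
  4. router=(7,7) cycle=14 dir=E

path = [(3,7), (4,7), (5,7), (6,7), (7,7)]
arrival = 14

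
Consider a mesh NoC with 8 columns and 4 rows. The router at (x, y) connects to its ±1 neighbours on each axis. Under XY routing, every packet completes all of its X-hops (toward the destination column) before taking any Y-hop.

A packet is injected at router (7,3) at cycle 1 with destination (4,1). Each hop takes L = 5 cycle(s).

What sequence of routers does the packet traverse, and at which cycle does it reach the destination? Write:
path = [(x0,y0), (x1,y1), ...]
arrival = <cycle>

path = [(7,3), (6,3), (5,3), (4,3), (4,2), (4,1)]
arrival = 26

  0. router=(7,3) cycle=1 (inject)
  1. router=(6,3) cycle=6 dir=W
  2. router=(5,3) cycle=11 dir=W
  3. router=(4,3) cycle=16 dir=W
  4. router=(4,2) cycle=21 dir=S
  5. router=(4,1) cycle=26 dir=S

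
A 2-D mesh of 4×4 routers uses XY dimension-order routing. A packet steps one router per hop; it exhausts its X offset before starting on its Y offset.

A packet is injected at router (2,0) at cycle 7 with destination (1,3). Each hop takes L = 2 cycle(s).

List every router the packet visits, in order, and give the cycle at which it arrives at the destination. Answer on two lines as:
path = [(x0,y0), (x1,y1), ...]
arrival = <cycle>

[0] x=2 y=0 t=7
[1] x=1 y=0 t=9 →W
[2] x=1 y=1 t=11 →N
[3] x=1 y=2 t=13 →N
[4] x=1 y=3 t=15 →N

path = [(2,0), (1,0), (1,1), (1,2), (1,3)]
arrival = 15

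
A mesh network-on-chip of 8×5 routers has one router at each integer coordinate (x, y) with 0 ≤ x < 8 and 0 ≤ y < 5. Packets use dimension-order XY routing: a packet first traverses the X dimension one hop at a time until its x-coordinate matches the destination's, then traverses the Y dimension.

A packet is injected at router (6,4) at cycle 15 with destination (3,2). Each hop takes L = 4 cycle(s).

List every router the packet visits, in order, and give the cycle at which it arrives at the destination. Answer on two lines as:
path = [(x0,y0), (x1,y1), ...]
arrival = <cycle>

#0 — 6,4 | c15
#1 — 5,4 | c19 | W
#2 — 4,4 | c23 | W
#3 — 3,4 | c27 | W
#4 — 3,3 | c31 | S
#5 — 3,2 | c35 | S

path = [(6,4), (5,4), (4,4), (3,4), (3,3), (3,2)]
arrival = 35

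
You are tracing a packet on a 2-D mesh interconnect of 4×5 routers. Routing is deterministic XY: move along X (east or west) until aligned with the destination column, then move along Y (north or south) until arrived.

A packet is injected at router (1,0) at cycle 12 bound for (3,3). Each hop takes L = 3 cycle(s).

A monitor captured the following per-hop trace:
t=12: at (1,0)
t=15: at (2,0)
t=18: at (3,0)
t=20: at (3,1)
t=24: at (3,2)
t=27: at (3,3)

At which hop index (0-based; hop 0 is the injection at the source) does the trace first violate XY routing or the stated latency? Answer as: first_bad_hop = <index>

  1: Δx=+1 Δy=+0 Δt=3 [ok]
  2: Δx=+1 Δy=+0 Δt=3 [ok]
  3: Δx=+0 Δy=+1 Δt=2 [BAD: Δcyc=2≠L]

first_bad_hop = 3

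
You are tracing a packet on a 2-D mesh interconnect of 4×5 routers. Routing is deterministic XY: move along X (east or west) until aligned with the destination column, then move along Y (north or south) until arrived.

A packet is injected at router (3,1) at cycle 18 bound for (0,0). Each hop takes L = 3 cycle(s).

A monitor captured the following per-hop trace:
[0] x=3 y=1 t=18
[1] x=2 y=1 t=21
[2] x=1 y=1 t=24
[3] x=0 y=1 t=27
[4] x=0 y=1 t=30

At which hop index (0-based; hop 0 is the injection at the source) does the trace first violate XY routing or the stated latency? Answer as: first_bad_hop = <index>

[1] (-1,+0) / 3c ⇒ ok
[2] (-1,+0) / 3c ⇒ ok
[3] (-1,+0) / 3c ⇒ ok
[4] (+0,+0) / 3c ⇒ BAD: non-unit step

first_bad_hop = 4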